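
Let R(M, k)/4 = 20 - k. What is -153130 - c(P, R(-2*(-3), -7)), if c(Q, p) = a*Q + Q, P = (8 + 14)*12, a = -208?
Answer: -98482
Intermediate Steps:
P = 264 (P = 22*12 = 264)
R(M, k) = 80 - 4*k (R(M, k) = 4*(20 - k) = 80 - 4*k)
c(Q, p) = -207*Q (c(Q, p) = -208*Q + Q = -207*Q)
-153130 - c(P, R(-2*(-3), -7)) = -153130 - (-207)*264 = -153130 - 1*(-54648) = -153130 + 54648 = -98482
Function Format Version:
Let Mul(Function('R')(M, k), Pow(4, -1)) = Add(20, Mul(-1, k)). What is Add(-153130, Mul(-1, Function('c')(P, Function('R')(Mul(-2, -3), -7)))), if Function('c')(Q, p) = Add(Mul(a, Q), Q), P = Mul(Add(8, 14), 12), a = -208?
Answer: -98482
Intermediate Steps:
P = 264 (P = Mul(22, 12) = 264)
Function('R')(M, k) = Add(80, Mul(-4, k)) (Function('R')(M, k) = Mul(4, Add(20, Mul(-1, k))) = Add(80, Mul(-4, k)))
Function('c')(Q, p) = Mul(-207, Q) (Function('c')(Q, p) = Add(Mul(-208, Q), Q) = Mul(-207, Q))
Add(-153130, Mul(-1, Function('c')(P, Function('R')(Mul(-2, -3), -7)))) = Add(-153130, Mul(-1, Mul(-207, 264))) = Add(-153130, Mul(-1, -54648)) = Add(-153130, 54648) = -98482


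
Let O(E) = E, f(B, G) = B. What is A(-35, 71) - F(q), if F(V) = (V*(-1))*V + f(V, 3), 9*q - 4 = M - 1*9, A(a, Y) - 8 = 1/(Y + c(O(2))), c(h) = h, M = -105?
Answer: 1002955/5913 ≈ 169.62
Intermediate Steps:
A(a, Y) = 8 + 1/(2 + Y) (A(a, Y) = 8 + 1/(Y + 2) = 8 + 1/(2 + Y))
q = -110/9 (q = 4/9 + (-105 - 1*9)/9 = 4/9 + (-105 - 9)/9 = 4/9 + (1/9)*(-114) = 4/9 - 38/3 = -110/9 ≈ -12.222)
F(V) = V - V**2 (F(V) = (V*(-1))*V + V = (-V)*V + V = -V**2 + V = V - V**2)
A(-35, 71) - F(q) = (17 + 8*71)/(2 + 71) - (-110)*(1 - 1*(-110/9))/9 = (17 + 568)/73 - (-110)*(1 + 110/9)/9 = (1/73)*585 - (-110)*119/(9*9) = 585/73 - 1*(-13090/81) = 585/73 + 13090/81 = 1002955/5913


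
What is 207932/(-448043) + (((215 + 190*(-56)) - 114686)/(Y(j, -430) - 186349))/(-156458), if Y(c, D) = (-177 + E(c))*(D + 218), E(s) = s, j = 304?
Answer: -6938386556021461/14950418466714462 ≈ -0.46409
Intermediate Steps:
Y(c, D) = (-177 + c)*(218 + D) (Y(c, D) = (-177 + c)*(D + 218) = (-177 + c)*(218 + D))
207932/(-448043) + (((215 + 190*(-56)) - 114686)/(Y(j, -430) - 186349))/(-156458) = 207932/(-448043) + (((215 + 190*(-56)) - 114686)/((-38586 - 177*(-430) + 218*304 - 430*304) - 186349))/(-156458) = 207932*(-1/448043) + (((215 - 10640) - 114686)/((-38586 + 76110 + 66272 - 130720) - 186349))*(-1/156458) = -207932/448043 + ((-10425 - 114686)/(-26924 - 186349))*(-1/156458) = -207932/448043 - 125111/(-213273)*(-1/156458) = -207932/448043 - 125111*(-1/213273)*(-1/156458) = -207932/448043 + (125111/213273)*(-1/156458) = -207932/448043 - 125111/33368267034 = -6938386556021461/14950418466714462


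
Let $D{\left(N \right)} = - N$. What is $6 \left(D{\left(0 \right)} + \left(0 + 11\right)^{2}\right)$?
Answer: $726$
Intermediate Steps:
$6 \left(D{\left(0 \right)} + \left(0 + 11\right)^{2}\right) = 6 \left(\left(-1\right) 0 + \left(0 + 11\right)^{2}\right) = 6 \left(0 + 11^{2}\right) = 6 \left(0 + 121\right) = 6 \cdot 121 = 726$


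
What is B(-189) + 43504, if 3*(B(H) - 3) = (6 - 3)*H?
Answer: 43318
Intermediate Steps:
B(H) = 3 + H (B(H) = 3 + ((6 - 3)*H)/3 = 3 + (3*H)/3 = 3 + H)
B(-189) + 43504 = (3 - 189) + 43504 = -186 + 43504 = 43318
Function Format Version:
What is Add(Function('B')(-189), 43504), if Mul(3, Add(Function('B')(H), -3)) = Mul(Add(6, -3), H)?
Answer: 43318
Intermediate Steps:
Function('B')(H) = Add(3, H) (Function('B')(H) = Add(3, Mul(Rational(1, 3), Mul(Add(6, -3), H))) = Add(3, Mul(Rational(1, 3), Mul(3, H))) = Add(3, H))
Add(Function('B')(-189), 43504) = Add(Add(3, -189), 43504) = Add(-186, 43504) = 43318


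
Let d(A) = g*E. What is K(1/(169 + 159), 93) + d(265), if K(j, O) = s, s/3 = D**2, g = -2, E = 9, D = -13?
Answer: 489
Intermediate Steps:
s = 507 (s = 3*(-13)**2 = 3*169 = 507)
K(j, O) = 507
d(A) = -18 (d(A) = -2*9 = -18)
K(1/(169 + 159), 93) + d(265) = 507 - 18 = 489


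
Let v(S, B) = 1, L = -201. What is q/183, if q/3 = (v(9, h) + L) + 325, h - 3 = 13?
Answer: 125/61 ≈ 2.0492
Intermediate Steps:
h = 16 (h = 3 + 13 = 16)
q = 375 (q = 3*((1 - 201) + 325) = 3*(-200 + 325) = 3*125 = 375)
q/183 = 375/183 = 375*(1/183) = 125/61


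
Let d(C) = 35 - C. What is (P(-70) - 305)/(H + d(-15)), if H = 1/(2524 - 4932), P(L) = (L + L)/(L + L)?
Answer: -732032/120399 ≈ -6.0800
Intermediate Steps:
P(L) = 1 (P(L) = (2*L)/((2*L)) = (2*L)*(1/(2*L)) = 1)
H = -1/2408 (H = 1/(-2408) = -1/2408 ≈ -0.00041528)
(P(-70) - 305)/(H + d(-15)) = (1 - 305)/(-1/2408 + (35 - 1*(-15))) = -304/(-1/2408 + (35 + 15)) = -304/(-1/2408 + 50) = -304/120399/2408 = -304*2408/120399 = -732032/120399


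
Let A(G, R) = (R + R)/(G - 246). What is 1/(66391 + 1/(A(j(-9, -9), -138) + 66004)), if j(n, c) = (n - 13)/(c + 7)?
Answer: 15511216/1029805141691 ≈ 1.5062e-5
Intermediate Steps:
j(n, c) = (-13 + n)/(7 + c)
A(G, R) = 2*R/(-246 + G) (A(G, R) = (2*R)/(-246 + G) = 2*R/(-246 + G))
1/(66391 + 1/(A(j(-9, -9), -138) + 66004)) = 1/(66391 + 1/(2*(-138)/(-246 + (-13 - 9)/(7 - 9)) + 66004)) = 1/(66391 + 1/(2*(-138)/(-246 - 22/(-2)) + 66004)) = 1/(66391 + 1/(2*(-138)/(-246 - ½*(-22)) + 66004)) = 1/(66391 + 1/(2*(-138)/(-246 + 11) + 66004)) = 1/(66391 + 1/(2*(-138)/(-235) + 66004)) = 1/(66391 + 1/(2*(-138)*(-1/235) + 66004)) = 1/(66391 + 1/(276/235 + 66004)) = 1/(66391 + 1/(15511216/235)) = 1/(66391 + 235/15511216) = 1/(1029805141691/15511216) = 15511216/1029805141691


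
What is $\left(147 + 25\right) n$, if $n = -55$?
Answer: $-9460$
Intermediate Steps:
$\left(147 + 25\right) n = \left(147 + 25\right) \left(-55\right) = 172 \left(-55\right) = -9460$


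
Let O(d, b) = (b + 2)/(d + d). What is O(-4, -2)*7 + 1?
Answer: 1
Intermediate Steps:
O(d, b) = (2 + b)/(2*d) (O(d, b) = (2 + b)/((2*d)) = (2 + b)*(1/(2*d)) = (2 + b)/(2*d))
O(-4, -2)*7 + 1 = ((½)*(2 - 2)/(-4))*7 + 1 = ((½)*(-¼)*0)*7 + 1 = 0*7 + 1 = 0 + 1 = 1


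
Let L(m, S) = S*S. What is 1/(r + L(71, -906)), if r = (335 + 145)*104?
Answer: 1/870756 ≈ 1.1484e-6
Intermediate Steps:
L(m, S) = S**2
r = 49920 (r = 480*104 = 49920)
1/(r + L(71, -906)) = 1/(49920 + (-906)**2) = 1/(49920 + 820836) = 1/870756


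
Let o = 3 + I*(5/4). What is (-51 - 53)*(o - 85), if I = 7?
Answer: 7618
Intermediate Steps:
o = 47/4 (o = 3 + 7*(5/4) = 3 + 35/4 = 47/4 ≈ 11.750)
(-51 - 53)*(o - 85) = (-51 - 53)*(47/4 - 85) = -104*(-293/4) = 7618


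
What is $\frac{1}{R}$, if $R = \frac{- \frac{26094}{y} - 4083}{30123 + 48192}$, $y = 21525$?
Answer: $- \frac{561910125}{29304223} \approx -19.175$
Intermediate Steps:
$R = - \frac{29304223}{561910125}$ ($R = \frac{- \frac{26094}{21525} - 4083}{30123 + 48192} = \frac{\left(-26094\right) \frac{1}{21525} - 4083}{78315} = \left(- \frac{8698}{7175} - 4083\right) \frac{1}{78315} = \left(- \frac{29304223}{7175}\right) \frac{1}{78315} = - \frac{29304223}{561910125} \approx -0.052151$)
$\frac{1}{R} = \frac{1}{- \frac{29304223}{561910125}} = - \frac{561910125}{29304223}$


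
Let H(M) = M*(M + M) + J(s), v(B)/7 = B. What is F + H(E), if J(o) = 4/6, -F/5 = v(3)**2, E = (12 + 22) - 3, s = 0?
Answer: -847/3 ≈ -282.33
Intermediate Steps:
v(B) = 7*B
E = 31 (E = 34 - 3 = 31)
F = -2205 (F = -5*(7*3)**2 = -5*21**2 = -5*441 = -2205)
J(o) = 2/3 (J(o) = 4*(1/6) = 2/3)
H(M) = 2/3 + 2*M**2 (H(M) = M*(M + M) + 2/3 = M*(2*M) + 2/3 = 2*M**2 + 2/3 = 2/3 + 2*M**2)
F + H(E) = -2205 + (2/3 + 2*31**2) = -2205 + (2/3 + 2*961) = -2205 + (2/3 + 1922) = -2205 + 5768/3 = -847/3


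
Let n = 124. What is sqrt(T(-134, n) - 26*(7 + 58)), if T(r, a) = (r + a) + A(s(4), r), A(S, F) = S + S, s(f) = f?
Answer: 6*I*sqrt(47) ≈ 41.134*I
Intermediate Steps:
A(S, F) = 2*S
T(r, a) = 8 + a + r (T(r, a) = (r + a) + 2*4 = (a + r) + 8 = 8 + a + r)
sqrt(T(-134, n) - 26*(7 + 58)) = sqrt((8 + 124 - 134) - 26*(7 + 58)) = sqrt(-2 - 26*65) = sqrt(-2 - 1690) = sqrt(-1692) = 6*I*sqrt(47)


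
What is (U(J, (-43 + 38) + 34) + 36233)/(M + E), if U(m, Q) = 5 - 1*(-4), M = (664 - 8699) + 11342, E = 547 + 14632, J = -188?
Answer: 18121/9243 ≈ 1.9605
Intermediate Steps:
E = 15179
M = 3307 (M = -8035 + 11342 = 3307)
U(m, Q) = 9 (U(m, Q) = 5 + 4 = 9)
(U(J, (-43 + 38) + 34) + 36233)/(M + E) = (9 + 36233)/(3307 + 15179) = 36242/18486 = 36242*(1/18486) = 18121/9243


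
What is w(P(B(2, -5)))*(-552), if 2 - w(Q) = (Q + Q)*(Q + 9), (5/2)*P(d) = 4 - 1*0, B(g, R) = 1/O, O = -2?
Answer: 440496/25 ≈ 17620.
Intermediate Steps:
B(g, R) = -½ (B(g, R) = 1/(-2) = -½)
P(d) = 8/5 (P(d) = 2*(4 - 1*0)/5 = 2*(4 + 0)/5 = (⅖)*4 = 8/5)
w(Q) = 2 - 2*Q*(9 + Q) (w(Q) = 2 - (Q + Q)*(Q + 9) = 2 - 2*Q*(9 + Q))
w(P(B(2, -5)))*(-552) = (2 - 18*8/5 - 2*(8/5)²)*(-552) = (2 - 144/5 - 2*64/25)*(-552) = (2 - 144/5 - 128/25)*(-552) = -798/25*(-552) = 440496/25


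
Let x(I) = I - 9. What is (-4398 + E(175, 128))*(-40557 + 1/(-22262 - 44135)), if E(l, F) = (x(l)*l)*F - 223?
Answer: -10000698542068270/66397 ≈ -1.5062e+11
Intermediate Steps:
x(I) = -9 + I
E(l, F) = -223 + F*l*(-9 + l) (E(l, F) = ((-9 + l)*l)*F - 223 = (l*(-9 + l))*F - 223 = F*l*(-9 + l) - 223 = -223 + F*l*(-9 + l))
(-4398 + E(175, 128))*(-40557 + 1/(-22262 - 44135)) = (-4398 + (-223 + 128*175*(-9 + 175)))*(-40557 + 1/(-22262 - 44135)) = (-4398 + (-223 + 128*175*166))*(-40557 + 1/(-66397)) = (-4398 + (-223 + 3718400))*(-40557 - 1/66397) = (-4398 + 3718177)*(-2692863130/66397) = 3713779*(-2692863130/66397) = -10000698542068270/66397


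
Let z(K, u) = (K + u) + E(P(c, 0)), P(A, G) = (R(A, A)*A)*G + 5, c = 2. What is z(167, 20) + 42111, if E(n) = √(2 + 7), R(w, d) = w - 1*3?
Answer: 42301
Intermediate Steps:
R(w, d) = -3 + w (R(w, d) = w - 3 = -3 + w)
P(A, G) = 5 + A*G*(-3 + A) (P(A, G) = ((-3 + A)*A)*G + 5 = (A*(-3 + A))*G + 5 = A*G*(-3 + A) + 5 = 5 + A*G*(-3 + A))
E(n) = 3 (E(n) = √9 = 3)
z(K, u) = 3 + K + u (z(K, u) = (K + u) + 3 = 3 + K + u)
z(167, 20) + 42111 = (3 + 167 + 20) + 42111 = 190 + 42111 = 42301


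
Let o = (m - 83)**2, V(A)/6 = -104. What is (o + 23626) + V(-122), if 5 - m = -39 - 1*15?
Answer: 23578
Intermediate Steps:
V(A) = -624 (V(A) = 6*(-104) = -624)
m = 59 (m = 5 - (-39 - 1*15) = 5 - (-39 - 15) = 5 - 1*(-54) = 5 + 54 = 59)
o = 576 (o = (59 - 83)**2 = (-24)**2 = 576)
(o + 23626) + V(-122) = (576 + 23626) - 624 = 24202 - 624 = 23578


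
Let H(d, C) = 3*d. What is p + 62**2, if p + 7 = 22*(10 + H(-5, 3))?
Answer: 3727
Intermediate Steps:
p = -117 (p = -7 + 22*(10 + 3*(-5)) = -7 + 22*(10 - 15) = -7 + 22*(-5) = -7 - 110 = -117)
p + 62**2 = -117 + 62**2 = -117 + 3844 = 3727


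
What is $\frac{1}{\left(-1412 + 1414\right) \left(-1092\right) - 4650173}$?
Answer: $- \frac{1}{4652357} \approx -2.1494 \cdot 10^{-7}$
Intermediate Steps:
$\frac{1}{\left(-1412 + 1414\right) \left(-1092\right) - 4650173} = \frac{1}{2 \left(-1092\right) - 4650173} = \frac{1}{-2184 - 4650173} = \frac{1}{-4652357} = - \frac{1}{4652357}$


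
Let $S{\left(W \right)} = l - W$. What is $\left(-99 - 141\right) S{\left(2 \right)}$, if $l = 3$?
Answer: $-240$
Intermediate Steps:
$S{\left(W \right)} = 3 - W$
$\left(-99 - 141\right) S{\left(2 \right)} = \left(-99 - 141\right) \left(3 - 2\right) = - 240 \left(3 - 2\right) = \left(-240\right) 1 = -240$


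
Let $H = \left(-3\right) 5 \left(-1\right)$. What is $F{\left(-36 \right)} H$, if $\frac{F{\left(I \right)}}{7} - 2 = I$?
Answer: $-3570$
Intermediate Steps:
$H = 15$ ($H = \left(-15\right) \left(-1\right) = 15$)
$F{\left(I \right)} = 14 + 7 I$
$F{\left(-36 \right)} H = \left(14 + 7 \left(-36\right)\right) 15 = \left(14 - 252\right) 15 = \left(-238\right) 15 = -3570$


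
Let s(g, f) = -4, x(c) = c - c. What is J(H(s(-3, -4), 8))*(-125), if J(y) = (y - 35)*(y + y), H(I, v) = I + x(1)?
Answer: -39000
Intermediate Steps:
x(c) = 0
H(I, v) = I (H(I, v) = I + 0 = I)
J(y) = 2*y*(-35 + y) (J(y) = (-35 + y)*(2*y) = 2*y*(-35 + y))
J(H(s(-3, -4), 8))*(-125) = (2*(-4)*(-35 - 4))*(-125) = (2*(-4)*(-39))*(-125) = 312*(-125) = -39000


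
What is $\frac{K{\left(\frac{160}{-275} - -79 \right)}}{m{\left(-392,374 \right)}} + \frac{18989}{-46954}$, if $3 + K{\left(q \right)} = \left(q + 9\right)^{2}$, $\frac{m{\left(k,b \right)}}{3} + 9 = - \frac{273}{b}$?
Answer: $- \frac{2173359678887}{8292007350} \approx -262.1$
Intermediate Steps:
$m{\left(k,b \right)} = -27 - \frac{819}{b}$ ($m{\left(k,b \right)} = -27 + 3 \left(- \frac{273}{b}\right) = -27 - \frac{819}{b}$)
$K{\left(q \right)} = -3 + \left(9 + q\right)^{2}$ ($K{\left(q \right)} = -3 + \left(q + 9\right)^{2} = -3 + \left(9 + q\right)^{2}$)
$\frac{K{\left(\frac{160}{-275} - -79 \right)}}{m{\left(-392,374 \right)}} + \frac{18989}{-46954} = \frac{-3 + \left(9 + \left(\frac{160}{-275} - -79\right)\right)^{2}}{-27 - \frac{819}{374}} + \frac{18989}{-46954} = \frac{-3 + \left(9 + \left(160 \left(- \frac{1}{275}\right) + 79\right)\right)^{2}}{-27 - \frac{819}{374}} + 18989 \left(- \frac{1}{46954}\right) = \frac{-3 + \left(9 + \left(- \frac{32}{55} + 79\right)\right)^{2}}{-27 - \frac{819}{374}} - \frac{1117}{2762} = \frac{-3 + \left(9 + \frac{4313}{55}\right)^{2}}{- \frac{10917}{374}} - \frac{1117}{2762} = \left(-3 + \left(\frac{4808}{55}\right)^{2}\right) \left(- \frac{374}{10917}\right) - \frac{1117}{2762} = \left(-3 + \frac{23116864}{3025}\right) \left(- \frac{374}{10917}\right) - \frac{1117}{2762} = \frac{23107789}{3025} \left(- \frac{374}{10917}\right) - \frac{1117}{2762} = - \frac{785664826}{3002175} - \frac{1117}{2762} = - \frac{2173359678887}{8292007350}$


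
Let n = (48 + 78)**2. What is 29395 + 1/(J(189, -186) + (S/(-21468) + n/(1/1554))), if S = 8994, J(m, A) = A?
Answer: 2594792439637053/88273258705 ≈ 29395.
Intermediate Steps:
n = 15876 (n = 126**2 = 15876)
29395 + 1/(J(189, -186) + (S/(-21468) + n/(1/1554))) = 29395 + 1/(-186 + (8994/(-21468) + 15876/(1/1554))) = 29395 + 1/(-186 + (8994*(-1/21468) + 15876/(1/1554))) = 29395 + 1/(-186 + (-1499/3578 + 15876*1554)) = 29395 + 1/(-186 + (-1499/3578 + 24671304)) = 29395 + 1/(-186 + 88273924213/3578) = 29395 + 1/(88273258705/3578) = 29395 + 3578/88273258705 = 2594792439637053/88273258705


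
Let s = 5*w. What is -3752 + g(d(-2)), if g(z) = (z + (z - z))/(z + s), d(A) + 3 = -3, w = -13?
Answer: -266386/71 ≈ -3751.9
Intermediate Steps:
s = -65 (s = 5*(-13) = -65)
d(A) = -6 (d(A) = -3 - 3 = -6)
g(z) = z/(-65 + z) (g(z) = (z + (z - z))/(z - 65) = (z + 0)/(-65 + z) = z/(-65 + z))
-3752 + g(d(-2)) = -3752 - 6/(-65 - 6) = -3752 - 6/(-71) = -3752 - 6*(-1/71) = -3752 + 6/71 = -266386/71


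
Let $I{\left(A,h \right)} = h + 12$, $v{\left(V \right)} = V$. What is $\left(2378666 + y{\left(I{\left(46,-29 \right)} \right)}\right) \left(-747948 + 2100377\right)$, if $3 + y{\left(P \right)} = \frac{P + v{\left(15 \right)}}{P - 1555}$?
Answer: $\frac{2528540639780051}{786} \approx 3.217 \cdot 10^{12}$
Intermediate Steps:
$I{\left(A,h \right)} = 12 + h$
$y{\left(P \right)} = -3 + \frac{15 + P}{-1555 + P}$ ($y{\left(P \right)} = -3 + \frac{P + 15}{P - 1555} = -3 + \frac{15 + P}{-1555 + P}$)
$\left(2378666 + y{\left(I{\left(46,-29 \right)} \right)}\right) \left(-747948 + 2100377\right) = \left(2378666 + \frac{2 \left(2340 - \left(12 - 29\right)\right)}{-1555 + \left(12 - 29\right)}\right) \left(-747948 + 2100377\right) = \left(2378666 + \frac{2 \left(2340 - -17\right)}{-1555 - 17}\right) 1352429 = \left(2378666 + \frac{2 \left(2340 + 17\right)}{-1572}\right) 1352429 = \left(2378666 + 2 \left(- \frac{1}{1572}\right) 2357\right) 1352429 = \left(2378666 - \frac{2357}{786}\right) 1352429 = \frac{1869629119}{786} \cdot 1352429 = \frac{2528540639780051}{786}$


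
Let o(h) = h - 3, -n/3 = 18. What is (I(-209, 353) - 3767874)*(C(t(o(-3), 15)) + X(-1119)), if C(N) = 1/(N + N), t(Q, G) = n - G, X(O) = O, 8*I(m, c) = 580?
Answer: 1163670422069/276 ≈ 4.2162e+9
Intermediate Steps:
n = -54 (n = -3*18 = -54)
I(m, c) = 145/2 (I(m, c) = (⅛)*580 = 145/2)
o(h) = -3 + h
t(Q, G) = -54 - G
C(N) = 1/(2*N)
(I(-209, 353) - 3767874)*(C(t(o(-3), 15)) + X(-1119)) = (145/2 - 3767874)*(1/(2*(-54 - 1*15)) - 1119) = -7535603*(1/(2*(-54 - 15)) - 1119)/2 = -7535603*((½)/(-69) - 1119)/2 = -7535603*((½)*(-1/69) - 1119)/2 = -7535603*(-1/138 - 1119)/2 = -7535603/2*(-154423/138) = 1163670422069/276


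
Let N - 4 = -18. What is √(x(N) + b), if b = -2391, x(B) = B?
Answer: I*√2405 ≈ 49.041*I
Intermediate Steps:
N = -14 (N = 4 - 18 = -14)
√(x(N) + b) = √(-14 - 2391) = √(-2405) = I*√2405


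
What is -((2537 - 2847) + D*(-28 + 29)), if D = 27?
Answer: 283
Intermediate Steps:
-((2537 - 2847) + D*(-28 + 29)) = -((2537 - 2847) + 27*(-28 + 29)) = -(-310 + 27*1) = -(-310 + 27) = -1*(-283) = 283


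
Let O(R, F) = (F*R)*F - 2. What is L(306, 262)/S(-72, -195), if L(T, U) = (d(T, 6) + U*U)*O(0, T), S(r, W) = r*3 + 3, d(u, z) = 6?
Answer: 137300/213 ≈ 644.60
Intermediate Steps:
O(R, F) = -2 + R*F**2 (O(R, F) = R*F**2 - 2 = -2 + R*F**2)
S(r, W) = 3 + 3*r (S(r, W) = 3*r + 3 = 3 + 3*r)
L(T, U) = -12 - 2*U**2 (L(T, U) = (6 + U*U)*(-2 + 0*T**2) = (6 + U**2)*(-2 + 0) = (6 + U**2)*(-2) = -12 - 2*U**2)
L(306, 262)/S(-72, -195) = (-12 - 2*262**2)/(3 + 3*(-72)) = (-12 - 2*68644)/(3 - 216) = (-12 - 137288)/(-213) = -137300*(-1/213) = 137300/213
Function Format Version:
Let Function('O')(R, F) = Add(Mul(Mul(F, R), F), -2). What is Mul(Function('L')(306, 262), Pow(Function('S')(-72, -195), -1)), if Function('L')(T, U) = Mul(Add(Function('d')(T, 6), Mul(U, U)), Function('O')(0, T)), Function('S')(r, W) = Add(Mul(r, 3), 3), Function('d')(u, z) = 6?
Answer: Rational(137300, 213) ≈ 644.60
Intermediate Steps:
Function('O')(R, F) = Add(-2, Mul(R, Pow(F, 2))) (Function('O')(R, F) = Add(Mul(R, Pow(F, 2)), -2) = Add(-2, Mul(R, Pow(F, 2))))
Function('S')(r, W) = Add(3, Mul(3, r)) (Function('S')(r, W) = Add(Mul(3, r), 3) = Add(3, Mul(3, r)))
Function('L')(T, U) = Add(-12, Mul(-2, Pow(U, 2))) (Function('L')(T, U) = Mul(Add(6, Mul(U, U)), Add(-2, Mul(0, Pow(T, 2)))) = Mul(Add(6, Pow(U, 2)), Add(-2, 0)) = Mul(Add(6, Pow(U, 2)), -2) = Add(-12, Mul(-2, Pow(U, 2))))
Mul(Function('L')(306, 262), Pow(Function('S')(-72, -195), -1)) = Mul(Add(-12, Mul(-2, Pow(262, 2))), Pow(Add(3, Mul(3, -72)), -1)) = Mul(Add(-12, Mul(-2, 68644)), Pow(Add(3, -216), -1)) = Mul(Add(-12, -137288), Pow(-213, -1)) = Mul(-137300, Rational(-1, 213)) = Rational(137300, 213)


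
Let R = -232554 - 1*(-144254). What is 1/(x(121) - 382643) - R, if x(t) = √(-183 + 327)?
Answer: 33786317299/382631 ≈ 88300.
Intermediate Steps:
x(t) = 12 (x(t) = √144 = 12)
R = -88300 (R = -232554 + 144254 = -88300)
1/(x(121) - 382643) - R = 1/(12 - 382643) - 1*(-88300) = 1/(-382631) + 88300 = -1/382631 + 88300 = 33786317299/382631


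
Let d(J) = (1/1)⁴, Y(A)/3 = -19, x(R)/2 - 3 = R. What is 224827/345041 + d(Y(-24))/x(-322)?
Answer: 143094585/220136158 ≈ 0.65003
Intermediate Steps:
x(R) = 6 + 2*R
Y(A) = -57 (Y(A) = 3*(-19) = -57)
d(J) = 1 (d(J) = (1*1)⁴ = 1⁴ = 1)
224827/345041 + d(Y(-24))/x(-322) = 224827/345041 + 1/(6 + 2*(-322)) = 224827*(1/345041) + 1/(6 - 644) = 224827/345041 + 1/(-638) = 224827/345041 + 1*(-1/638) = 224827/345041 - 1/638 = 143094585/220136158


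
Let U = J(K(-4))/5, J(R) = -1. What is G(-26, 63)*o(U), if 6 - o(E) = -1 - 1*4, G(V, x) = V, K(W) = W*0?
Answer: -286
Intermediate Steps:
K(W) = 0
U = -⅕ (U = -1/5 = -1*⅕ = -⅕ ≈ -0.20000)
o(E) = 11 (o(E) = 6 - (-1 - 1*4) = 6 - (-1 - 4) = 6 - 1*(-5) = 6 + 5 = 11)
G(-26, 63)*o(U) = -26*11 = -286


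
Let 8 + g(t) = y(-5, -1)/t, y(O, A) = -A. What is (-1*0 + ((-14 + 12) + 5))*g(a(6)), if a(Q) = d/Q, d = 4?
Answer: -39/2 ≈ -19.500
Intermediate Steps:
a(Q) = 4/Q
g(t) = -8 + 1/t (g(t) = -8 + (-1*(-1))/t = -8 + 1/t)
(-1*0 + ((-14 + 12) + 5))*g(a(6)) = (-1*0 + ((-14 + 12) + 5))*(-8 + 1/(4/6)) = (0 + (-2 + 5))*(-8 + 1/(4*(1/6))) = (0 + 3)*(-8 + 1/(2/3)) = 3*(-8 + 3/2) = 3*(-13/2) = -39/2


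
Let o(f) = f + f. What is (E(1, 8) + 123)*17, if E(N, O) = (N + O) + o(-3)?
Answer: 2142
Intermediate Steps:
o(f) = 2*f
E(N, O) = -6 + N + O (E(N, O) = (N + O) + 2*(-3) = (N + O) - 6 = -6 + N + O)
(E(1, 8) + 123)*17 = ((-6 + 1 + 8) + 123)*17 = (3 + 123)*17 = 126*17 = 2142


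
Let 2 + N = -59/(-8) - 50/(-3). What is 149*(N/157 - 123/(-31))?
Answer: 71499587/116808 ≈ 612.11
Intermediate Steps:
N = 529/24 (N = -2 + (-59/(-8) - 50/(-3)) = -2 + (-59*(-⅛) - 50*(-⅓)) = -2 + (59/8 + 50/3) = -2 + 577/24 = 529/24 ≈ 22.042)
149*(N/157 - 123/(-31)) = 149*((529/24)/157 - 123/(-31)) = 149*((529/24)*(1/157) - 123*(-1/31)) = 149*(529/3768 + 123/31) = 149*(479863/116808) = 71499587/116808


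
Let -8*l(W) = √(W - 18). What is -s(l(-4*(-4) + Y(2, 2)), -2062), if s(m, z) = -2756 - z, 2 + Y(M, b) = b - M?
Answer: 694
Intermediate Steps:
Y(M, b) = -2 + b - M (Y(M, b) = -2 + (b - M) = -2 + b - M)
l(W) = -√(-18 + W)/8 (l(W) = -√(W - 18)/8 = -√(-18 + W)/8)
-s(l(-4*(-4) + Y(2, 2)), -2062) = -(-2756 - 1*(-2062)) = -(-2756 + 2062) = -1*(-694) = 694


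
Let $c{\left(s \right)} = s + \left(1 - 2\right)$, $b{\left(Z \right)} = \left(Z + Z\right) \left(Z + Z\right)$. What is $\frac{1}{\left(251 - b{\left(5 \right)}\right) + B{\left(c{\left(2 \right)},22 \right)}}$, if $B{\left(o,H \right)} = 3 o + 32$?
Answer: $\frac{1}{186} \approx 0.0053763$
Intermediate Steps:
$b{\left(Z \right)} = 4 Z^{2}$ ($b{\left(Z \right)} = 2 Z 2 Z = 4 Z^{2}$)
$c{\left(s \right)} = -1 + s$ ($c{\left(s \right)} = s + \left(1 - 2\right) = s - 1 = -1 + s$)
$B{\left(o,H \right)} = 32 + 3 o$
$\frac{1}{\left(251 - b{\left(5 \right)}\right) + B{\left(c{\left(2 \right)},22 \right)}} = \frac{1}{\left(251 - 4 \cdot 5^{2}\right) + \left(32 + 3 \left(-1 + 2\right)\right)} = \frac{1}{\left(251 - 4 \cdot 25\right) + \left(32 + 3 \cdot 1\right)} = \frac{1}{\left(251 - 100\right) + \left(32 + 3\right)} = \frac{1}{\left(251 - 100\right) + 35} = \frac{1}{151 + 35} = \frac{1}{186}$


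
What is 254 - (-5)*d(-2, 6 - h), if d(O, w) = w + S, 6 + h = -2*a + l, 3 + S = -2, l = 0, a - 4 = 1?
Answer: 339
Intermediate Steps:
a = 5 (a = 4 + 1 = 5)
S = -5 (S = -3 - 2 = -5)
h = -16 (h = -6 + (-2*5 + 0) = -6 + (-10 + 0) = -6 - 10 = -16)
d(O, w) = -5 + w (d(O, w) = w - 5 = -5 + w)
254 - (-5)*d(-2, 6 - h) = 254 - (-5)*(-5 + (6 - 1*(-16))) = 254 - (-5)*(-5 + (6 + 16)) = 254 - (-5)*(-5 + 22) = 254 - (-5)*17 = 254 - 1*(-85) = 254 + 85 = 339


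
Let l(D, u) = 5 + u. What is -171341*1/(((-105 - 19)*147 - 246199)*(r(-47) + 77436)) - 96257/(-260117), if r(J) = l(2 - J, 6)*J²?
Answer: 2589500410404062/6997532492958865 ≈ 0.37006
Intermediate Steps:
r(J) = 11*J² (r(J) = (5 + 6)*J² = 11*J²)
-171341*1/(((-105 - 19)*147 - 246199)*(r(-47) + 77436)) - 96257/(-260117) = -171341*1/((11*(-47)² + 77436)*((-105 - 19)*147 - 246199)) - 96257/(-260117) = -171341*1/((-124*147 - 246199)*(11*2209 + 77436)) - 96257*(-1/260117) = -171341*1/((-18228 - 246199)*(24299 + 77436)) + 96257/260117 = -171341/(101735*(-264427)) + 96257/260117 = -171341/(-26901480845) + 96257/260117 = -171341*(-1/26901480845) + 96257/260117 = 171341/26901480845 + 96257/260117 = 2589500410404062/6997532492958865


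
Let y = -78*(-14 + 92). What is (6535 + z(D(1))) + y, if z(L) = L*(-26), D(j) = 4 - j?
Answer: 373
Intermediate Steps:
z(L) = -26*L
y = -6084 (y = -78*78 = -6084)
(6535 + z(D(1))) + y = (6535 - 26*(4 - 1*1)) - 6084 = (6535 - 26*(4 - 1)) - 6084 = (6535 - 26*3) - 6084 = (6535 - 78) - 6084 = 6457 - 6084 = 373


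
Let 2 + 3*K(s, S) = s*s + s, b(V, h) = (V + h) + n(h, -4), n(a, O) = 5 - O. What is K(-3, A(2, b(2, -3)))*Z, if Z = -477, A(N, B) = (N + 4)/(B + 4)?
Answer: -636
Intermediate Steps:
b(V, h) = 9 + V + h (b(V, h) = (V + h) + (5 - 1*(-4)) = (V + h) + (5 + 4) = (V + h) + 9 = 9 + V + h)
A(N, B) = (4 + N)/(4 + B)
K(s, S) = -2/3 + s/3 + s**2/3 (K(s, S) = -2/3 + (s*s + s)/3 = -2/3 + (s**2 + s)/3 = -2/3 + (s + s**2)/3 = -2/3 + (s/3 + s**2/3) = -2/3 + s/3 + s**2/3)
K(-3, A(2, b(2, -3)))*Z = (-2/3 + (1/3)*(-3) + (1/3)*(-3)**2)*(-477) = (-2/3 - 1 + (1/3)*9)*(-477) = (-2/3 - 1 + 3)*(-477) = (4/3)*(-477) = -636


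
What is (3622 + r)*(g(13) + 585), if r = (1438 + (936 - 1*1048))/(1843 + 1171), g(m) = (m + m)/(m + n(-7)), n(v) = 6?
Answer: 60818908397/28633 ≈ 2.1241e+6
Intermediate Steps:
g(m) = 2*m/(6 + m) (g(m) = (m + m)/(m + 6) = (2*m)/(6 + m) = 2*m/(6 + m))
r = 663/1507 (r = (1438 + (936 - 1048))/3014 = (1438 - 112)*(1/3014) = 1326*(1/3014) = 663/1507 ≈ 0.43995)
(3622 + r)*(g(13) + 585) = (3622 + 663/1507)*(2*13/(6 + 13) + 585) = 5459017*(2*13/19 + 585)/1507 = 5459017*(2*13*(1/19) + 585)/1507 = 5459017*(26/19 + 585)/1507 = (5459017/1507)*(11141/19) = 60818908397/28633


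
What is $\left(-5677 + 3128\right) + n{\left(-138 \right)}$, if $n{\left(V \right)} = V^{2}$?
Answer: $16495$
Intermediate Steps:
$\left(-5677 + 3128\right) + n{\left(-138 \right)} = \left(-5677 + 3128\right) + \left(-138\right)^{2} = -2549 + 19044 = 16495$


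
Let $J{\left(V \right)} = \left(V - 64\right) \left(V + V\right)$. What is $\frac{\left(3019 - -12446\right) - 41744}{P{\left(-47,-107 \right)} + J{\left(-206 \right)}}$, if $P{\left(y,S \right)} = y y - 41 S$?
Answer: $- \frac{26279}{117836} \approx -0.22301$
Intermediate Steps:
$J{\left(V \right)} = 2 V \left(-64 + V\right)$ ($J{\left(V \right)} = \left(-64 + V\right) 2 V = 2 V \left(-64 + V\right)$)
$P{\left(y,S \right)} = y^{2} - 41 S$
$\frac{\left(3019 - -12446\right) - 41744}{P{\left(-47,-107 \right)} + J{\left(-206 \right)}} = \frac{\left(3019 - -12446\right) - 41744}{\left(\left(-47\right)^{2} - -4387\right) + 2 \left(-206\right) \left(-64 - 206\right)} = \frac{\left(3019 + 12446\right) - 41744}{\left(2209 + 4387\right) + 2 \left(-206\right) \left(-270\right)} = \frac{15465 - 41744}{6596 + 111240} = - \frac{26279}{117836}$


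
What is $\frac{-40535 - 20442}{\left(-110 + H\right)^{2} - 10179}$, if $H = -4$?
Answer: $- \frac{60977}{2817} \approx -21.646$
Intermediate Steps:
$\frac{-40535 - 20442}{\left(-110 + H\right)^{2} - 10179} = \frac{-40535 - 20442}{\left(-110 - 4\right)^{2} - 10179} = - \frac{60977}{\left(-114\right)^{2} - 10179} = - \frac{60977}{12996 - 10179} = - \frac{60977}{2817}$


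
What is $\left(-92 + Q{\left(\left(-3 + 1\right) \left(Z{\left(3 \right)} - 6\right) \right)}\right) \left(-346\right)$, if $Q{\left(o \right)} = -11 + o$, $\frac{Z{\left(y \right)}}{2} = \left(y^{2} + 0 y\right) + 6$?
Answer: $52246$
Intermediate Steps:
$Z{\left(y \right)} = 12 + 2 y^{2}$ ($Z{\left(y \right)} = 2 \left(\left(y^{2} + 0 y\right) + 6\right) = 2 \left(\left(y^{2} + 0\right) + 6\right) = 2 \left(y^{2} + 6\right) = 2 \left(6 + y^{2}\right) = 12 + 2 y^{2}$)
$\left(-92 + Q{\left(\left(-3 + 1\right) \left(Z{\left(3 \right)} - 6\right) \right)}\right) \left(-346\right) = \left(-92 + \left(-11 + \left(-3 + 1\right) \left(\left(12 + 2 \cdot 3^{2}\right) - 6\right)\right)\right) \left(-346\right) = \left(-92 - \left(11 + 2 \left(\left(12 + 2 \cdot 9\right) - 6\right)\right)\right) \left(-346\right) = \left(-92 - \left(11 + 2 \left(\left(12 + 18\right) - 6\right)\right)\right) \left(-346\right) = \left(-92 - \left(11 + 2 \left(30 - 6\right)\right)\right) \left(-346\right) = \left(-92 - 59\right) \left(-346\right) = \left(-151\right) \left(-346\right) = 52246$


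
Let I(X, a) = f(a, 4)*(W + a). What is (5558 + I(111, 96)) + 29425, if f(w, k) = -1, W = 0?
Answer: 34887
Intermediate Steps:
I(X, a) = -a (I(X, a) = -(0 + a) = -a)
(5558 + I(111, 96)) + 29425 = (5558 - 1*96) + 29425 = (5558 - 96) + 29425 = 5462 + 29425 = 34887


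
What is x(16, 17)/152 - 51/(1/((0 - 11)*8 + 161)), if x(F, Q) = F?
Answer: -70735/19 ≈ -3722.9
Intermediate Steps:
x(16, 17)/152 - 51/(1/((0 - 11)*8 + 161)) = 16/152 - 51/(1/((0 - 11)*8 + 161)) = 16*(1/152) - 51/(1/(-11*8 + 161)) = 2/19 - 51/(1/(-88 + 161)) = 2/19 - 51/(1/73) = 2/19 - 51/1/73 = 2/19 - 51*73 = 2/19 - 3723 = -70735/19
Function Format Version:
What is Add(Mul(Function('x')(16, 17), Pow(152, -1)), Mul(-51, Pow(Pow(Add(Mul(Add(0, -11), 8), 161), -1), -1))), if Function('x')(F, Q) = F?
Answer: Rational(-70735, 19) ≈ -3722.9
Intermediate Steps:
Add(Mul(Function('x')(16, 17), Pow(152, -1)), Mul(-51, Pow(Pow(Add(Mul(Add(0, -11), 8), 161), -1), -1))) = Add(Mul(16, Pow(152, -1)), Mul(-51, Pow(Pow(Add(Mul(Add(0, -11), 8), 161), -1), -1))) = Add(Mul(16, Rational(1, 152)), Mul(-51, Pow(Pow(Add(Mul(-11, 8), 161), -1), -1))) = Add(Rational(2, 19), Mul(-51, Pow(Pow(Add(-88, 161), -1), -1))) = Add(Rational(2, 19), Mul(-51, Pow(Pow(73, -1), -1))) = Add(Rational(2, 19), Mul(-51, Pow(Rational(1, 73), -1))) = Add(Rational(2, 19), Mul(-51, 73)) = Add(Rational(2, 19), -3723) = Rational(-70735, 19)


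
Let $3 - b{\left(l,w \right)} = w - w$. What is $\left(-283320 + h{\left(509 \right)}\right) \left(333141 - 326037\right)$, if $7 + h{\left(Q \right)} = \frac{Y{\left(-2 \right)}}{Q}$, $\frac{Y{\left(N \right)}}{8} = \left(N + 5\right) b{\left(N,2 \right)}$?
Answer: $- \frac{1024491787584}{509} \approx -2.0128 \cdot 10^{9}$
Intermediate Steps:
$b{\left(l,w \right)} = 3$ ($b{\left(l,w \right)} = 3 - \left(w - w\right) = 3 - 0 = 3 + 0 = 3$)
$Y{\left(N \right)} = 120 + 24 N$ ($Y{\left(N \right)} = 8 \left(N + 5\right) 3 = 8 \left(5 + N\right) 3 = 8 \left(15 + 3 N\right) = 120 + 24 N$)
$h{\left(Q \right)} = -7 + \frac{72}{Q}$ ($h{\left(Q \right)} = -7 + \frac{120 + 24 \left(-2\right)}{Q} = -7 + \frac{120 - 48}{Q} = -7 + \frac{72}{Q}$)
$\left(-283320 + h{\left(509 \right)}\right) \left(333141 - 326037\right) = \left(-283320 - \left(7 - \frac{72}{509}\right)\right) \left(333141 - 326037\right) = \left(-283320 + \left(-7 + 72 \cdot \frac{1}{509}\right)\right) 7104 = \left(-283320 + \left(-7 + \frac{72}{509}\right)\right) 7104 = \left(-283320 - \frac{3491}{509}\right) 7104 = \left(- \frac{144213371}{509}\right) 7104 = - \frac{1024491787584}{509}$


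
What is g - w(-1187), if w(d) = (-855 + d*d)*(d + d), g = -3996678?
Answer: 3338865958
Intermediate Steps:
w(d) = 2*d*(-855 + d**2) (w(d) = (-855 + d**2)*(2*d) = 2*d*(-855 + d**2))
g - w(-1187) = -3996678 - 2*(-1187)*(-855 + (-1187)**2) = -3996678 - 2*(-1187)*(-855 + 1408969) = -3996678 - 2*(-1187)*1408114 = -3996678 - 1*(-3342862636) = -3996678 + 3342862636 = 3338865958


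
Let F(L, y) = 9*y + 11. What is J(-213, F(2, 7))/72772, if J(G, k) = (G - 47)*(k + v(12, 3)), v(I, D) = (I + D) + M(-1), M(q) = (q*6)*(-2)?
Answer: -6565/18193 ≈ -0.36085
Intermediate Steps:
M(q) = -12*q (M(q) = (6*q)*(-2) = -12*q)
F(L, y) = 11 + 9*y
v(I, D) = 12 + D + I (v(I, D) = (I + D) - 12*(-1) = (D + I) + 12 = 12 + D + I)
J(G, k) = (-47 + G)*(27 + k) (J(G, k) = (G - 47)*(k + (12 + 3 + 12)) = (-47 + G)*(k + 27) = (-47 + G)*(27 + k))
J(-213, F(2, 7))/72772 = (-1269 - 47*(11 + 9*7) + 27*(-213) - 213*(11 + 9*7))/72772 = (-1269 - 47*(11 + 63) - 5751 - 213*(11 + 63))*(1/72772) = (-1269 - 47*74 - 5751 - 213*74)*(1/72772) = (-1269 - 3478 - 5751 - 15762)*(1/72772) = -26260*1/72772 = -6565/18193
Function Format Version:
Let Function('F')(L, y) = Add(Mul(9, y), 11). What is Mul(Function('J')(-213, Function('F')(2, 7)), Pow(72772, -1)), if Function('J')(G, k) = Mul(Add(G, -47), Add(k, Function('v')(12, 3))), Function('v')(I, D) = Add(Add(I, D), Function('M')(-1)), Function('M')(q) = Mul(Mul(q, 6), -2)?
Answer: Rational(-6565, 18193) ≈ -0.36085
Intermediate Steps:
Function('M')(q) = Mul(-12, q) (Function('M')(q) = Mul(Mul(6, q), -2) = Mul(-12, q))
Function('F')(L, y) = Add(11, Mul(9, y))
Function('v')(I, D) = Add(12, D, I) (Function('v')(I, D) = Add(Add(I, D), Mul(-12, -1)) = Add(Add(D, I), 12) = Add(12, D, I))
Function('J')(G, k) = Mul(Add(-47, G), Add(27, k)) (Function('J')(G, k) = Mul(Add(G, -47), Add(k, Add(12, 3, 12))) = Mul(Add(-47, G), Add(k, 27)) = Mul(Add(-47, G), Add(27, k)))
Mul(Function('J')(-213, Function('F')(2, 7)), Pow(72772, -1)) = Mul(Add(-1269, Mul(-47, Add(11, Mul(9, 7))), Mul(27, -213), Mul(-213, Add(11, Mul(9, 7)))), Pow(72772, -1)) = Mul(Add(-1269, Mul(-47, Add(11, 63)), -5751, Mul(-213, Add(11, 63))), Rational(1, 72772)) = Mul(Add(-1269, Mul(-47, 74), -5751, Mul(-213, 74)), Rational(1, 72772)) = Mul(Add(-1269, -3478, -5751, -15762), Rational(1, 72772)) = Mul(-26260, Rational(1, 72772)) = Rational(-6565, 18193)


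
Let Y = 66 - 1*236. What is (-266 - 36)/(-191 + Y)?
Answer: 302/361 ≈ 0.83657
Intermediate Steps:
Y = -170 (Y = 66 - 236 = -170)
(-266 - 36)/(-191 + Y) = (-266 - 36)/(-191 - 170) = -302/(-361) = -302*(-1/361) = 302/361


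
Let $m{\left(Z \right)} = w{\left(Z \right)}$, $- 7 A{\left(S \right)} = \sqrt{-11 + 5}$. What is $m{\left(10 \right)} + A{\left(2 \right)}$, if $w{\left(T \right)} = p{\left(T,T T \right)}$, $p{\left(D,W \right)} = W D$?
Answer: $1000 - \frac{i \sqrt{6}}{7} \approx 1000.0 - 0.34993 i$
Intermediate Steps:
$p{\left(D,W \right)} = D W$
$A{\left(S \right)} = - \frac{i \sqrt{6}}{7}$ ($A{\left(S \right)} = - \frac{\sqrt{-11 + 5}}{7} = - \frac{\sqrt{-6}}{7} = - \frac{i \sqrt{6}}{7}$)
$w{\left(T \right)} = T^{3}$ ($w{\left(T \right)} = T T T = T T^{2} = T^{3}$)
$m{\left(Z \right)} = Z^{3}$
$m{\left(10 \right)} + A{\left(2 \right)} = 10^{3} - \frac{i \sqrt{6}}{7} = 1000 - \frac{i \sqrt{6}}{7}$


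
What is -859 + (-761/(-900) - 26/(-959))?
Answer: -740649701/863100 ≈ -858.13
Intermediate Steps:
-859 + (-761/(-900) - 26/(-959)) = -859 + (-761*(-1/900) - 26*(-1/959)) = -859 + (761/900 + 26/959) = -859 + 753199/863100 = -740649701/863100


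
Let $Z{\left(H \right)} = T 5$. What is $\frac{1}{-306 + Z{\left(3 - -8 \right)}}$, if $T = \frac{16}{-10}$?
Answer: $- \frac{1}{314} \approx -0.0031847$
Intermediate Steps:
$T = - \frac{8}{5}$ ($T = 16 \left(- \frac{1}{10}\right) = - \frac{8}{5} \approx -1.6$)
$Z{\left(H \right)} = -8$ ($Z{\left(H \right)} = \left(- \frac{8}{5}\right) 5 = -8$)
$\frac{1}{-306 + Z{\left(3 - -8 \right)}} = \frac{1}{-306 - 8} = \frac{1}{-314} = - \frac{1}{314}$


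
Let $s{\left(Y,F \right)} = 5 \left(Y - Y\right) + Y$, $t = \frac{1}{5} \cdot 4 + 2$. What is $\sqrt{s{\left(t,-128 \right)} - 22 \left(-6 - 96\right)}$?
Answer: $\frac{\sqrt{56170}}{5} \approx 47.4$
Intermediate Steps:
$t = \frac{14}{5}$ ($t = \frac{1}{5} \cdot 4 + 2 = \frac{4}{5} + 2 = \frac{14}{5} \approx 2.8$)
$s{\left(Y,F \right)} = Y$ ($s{\left(Y,F \right)} = 5 \cdot 0 + Y = 0 + Y = Y$)
$\sqrt{s{\left(t,-128 \right)} - 22 \left(-6 - 96\right)} = \sqrt{\frac{14}{5} - 22 \left(-6 - 96\right)} = \sqrt{\frac{14}{5} - -2244} = \sqrt{\frac{14}{5} + 2244} = \sqrt{\frac{11234}{5}} = \frac{\sqrt{56170}}{5}$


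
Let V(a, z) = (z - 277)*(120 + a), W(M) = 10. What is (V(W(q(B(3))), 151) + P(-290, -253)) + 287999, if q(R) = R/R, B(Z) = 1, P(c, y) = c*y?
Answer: 344989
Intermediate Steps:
q(R) = 1
V(a, z) = (-277 + z)*(120 + a)
(V(W(q(B(3))), 151) + P(-290, -253)) + 287999 = ((-33240 - 277*10 + 120*151 + 10*151) - 290*(-253)) + 287999 = ((-33240 - 2770 + 18120 + 1510) + 73370) + 287999 = (-16380 + 73370) + 287999 = 56990 + 287999 = 344989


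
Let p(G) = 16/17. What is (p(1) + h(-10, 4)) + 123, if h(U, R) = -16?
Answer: 1835/17 ≈ 107.94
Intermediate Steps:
p(G) = 16/17 (p(G) = 16*(1/17) = 16/17)
(p(1) + h(-10, 4)) + 123 = (16/17 - 16) + 123 = -256/17 + 123 = 1835/17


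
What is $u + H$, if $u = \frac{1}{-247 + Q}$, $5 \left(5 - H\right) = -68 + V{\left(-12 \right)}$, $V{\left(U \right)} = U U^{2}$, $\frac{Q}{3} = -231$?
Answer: $\frac{342347}{940} \approx 364.2$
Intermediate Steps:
$Q = -693$ ($Q = 3 \left(-231\right) = -693$)
$V{\left(U \right)} = U^{3}$
$H = \frac{1821}{5}$ ($H = 5 - \frac{-68 + \left(-12\right)^{3}}{5} = 5 - \frac{-68 - 1728}{5} = 5 - - \frac{1796}{5} = 5 + \frac{1796}{5} = \frac{1821}{5} \approx 364.2$)
$u = - \frac{1}{940}$ ($u = \frac{1}{-247 - 693} = \frac{1}{-940} = - \frac{1}{940} \approx -0.0010638$)
$u + H = - \frac{1}{940} + \frac{1821}{5} = \frac{342347}{940}$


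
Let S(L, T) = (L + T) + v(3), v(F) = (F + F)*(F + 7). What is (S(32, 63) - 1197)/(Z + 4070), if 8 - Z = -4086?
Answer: -521/4082 ≈ -0.12763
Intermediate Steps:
v(F) = 2*F*(7 + F) (v(F) = (2*F)*(7 + F) = 2*F*(7 + F))
Z = 4094 (Z = 8 - 1*(-4086) = 8 + 4086 = 4094)
S(L, T) = 60 + L + T (S(L, T) = (L + T) + 2*3*(7 + 3) = (L + T) + 2*3*10 = (L + T) + 60 = 60 + L + T)
(S(32, 63) - 1197)/(Z + 4070) = ((60 + 32 + 63) - 1197)/(4094 + 4070) = (155 - 1197)/8164 = -1042*1/8164 = -521/4082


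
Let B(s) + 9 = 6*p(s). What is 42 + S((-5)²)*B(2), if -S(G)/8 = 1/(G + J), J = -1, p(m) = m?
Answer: 41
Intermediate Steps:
S(G) = -8/(-1 + G) (S(G) = -8/(G - 1) = -8/(-1 + G))
B(s) = -9 + 6*s
42 + S((-5)²)*B(2) = 42 + (-8/(-1 + (-5)²))*(-9 + 6*2) = 42 + (-8/(-1 + 25))*(-9 + 12) = 42 - 8/24*3 = 42 - 8*1/24*3 = 42 - ⅓*3 = 42 - 1 = 41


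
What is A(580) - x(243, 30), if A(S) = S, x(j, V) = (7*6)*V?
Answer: -680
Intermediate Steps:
x(j, V) = 42*V
A(580) - x(243, 30) = 580 - 42*30 = 580 - 1*1260 = 580 - 1260 = -680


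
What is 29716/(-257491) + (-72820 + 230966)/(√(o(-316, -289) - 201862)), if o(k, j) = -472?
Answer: -29716/257491 - 79073*I*√202334/101167 ≈ -0.11541 - 351.58*I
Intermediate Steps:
29716/(-257491) + (-72820 + 230966)/(√(o(-316, -289) - 201862)) = 29716/(-257491) + (-72820 + 230966)/(√(-472 - 201862)) = 29716*(-1/257491) + 158146/(√(-202334)) = -29716/257491 + 158146/((I*√202334)) = -29716/257491 + 158146*(-I*√202334/202334) = -29716/257491 - 79073*I*√202334/101167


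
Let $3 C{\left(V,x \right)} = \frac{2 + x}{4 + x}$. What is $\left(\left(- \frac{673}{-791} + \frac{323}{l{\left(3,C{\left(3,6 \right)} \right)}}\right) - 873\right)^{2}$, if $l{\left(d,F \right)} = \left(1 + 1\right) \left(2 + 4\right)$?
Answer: $\frac{64367678564809}{90098064} \approx 7.1442 \cdot 10^{5}$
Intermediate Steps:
$C{\left(V,x \right)} = \frac{2 + x}{3 \left(4 + x\right)}$ ($C{\left(V,x \right)} = \frac{\left(2 + x\right) \frac{1}{4 + x}}{3} = \frac{\frac{1}{4 + x} \left(2 + x\right)}{3} = \frac{2 + x}{3 \left(4 + x\right)}$)
$l{\left(d,F \right)} = 12$ ($l{\left(d,F \right)} = 2 \cdot 6 = 12$)
$\left(\left(- \frac{673}{-791} + \frac{323}{l{\left(3,C{\left(3,6 \right)} \right)}}\right) - 873\right)^{2} = \left(\left(- \frac{673}{-791} + \frac{323}{12}\right) - 873\right)^{2} = \left(\left(\left(-673\right) \left(- \frac{1}{791}\right) + 323 \cdot \frac{1}{12}\right) - 873\right)^{2} = \left(\left(\frac{673}{791} + \frac{323}{12}\right) - 873\right)^{2} = \left(\frac{263569}{9492} - 873\right)^{2} = \left(- \frac{8022947}{9492}\right)^{2} = \frac{64367678564809}{90098064}$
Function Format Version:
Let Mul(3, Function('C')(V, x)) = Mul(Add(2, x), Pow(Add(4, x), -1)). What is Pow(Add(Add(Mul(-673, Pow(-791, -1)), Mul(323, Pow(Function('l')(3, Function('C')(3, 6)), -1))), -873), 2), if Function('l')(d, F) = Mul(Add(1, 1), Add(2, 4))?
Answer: Rational(64367678564809, 90098064) ≈ 7.1442e+5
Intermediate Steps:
Function('C')(V, x) = Mul(Rational(1, 3), Pow(Add(4, x), -1), Add(2, x)) (Function('C')(V, x) = Mul(Rational(1, 3), Mul(Add(2, x), Pow(Add(4, x), -1))) = Mul(Rational(1, 3), Mul(Pow(Add(4, x), -1), Add(2, x))) = Mul(Rational(1, 3), Pow(Add(4, x), -1), Add(2, x)))
Function('l')(d, F) = 12 (Function('l')(d, F) = Mul(2, 6) = 12)
Pow(Add(Add(Mul(-673, Pow(-791, -1)), Mul(323, Pow(Function('l')(3, Function('C')(3, 6)), -1))), -873), 2) = Pow(Add(Add(Mul(-673, Pow(-791, -1)), Mul(323, Pow(12, -1))), -873), 2) = Pow(Add(Add(Mul(-673, Rational(-1, 791)), Mul(323, Rational(1, 12))), -873), 2) = Pow(Add(Add(Rational(673, 791), Rational(323, 12)), -873), 2) = Pow(Add(Rational(263569, 9492), -873), 2) = Pow(Rational(-8022947, 9492), 2) = Rational(64367678564809, 90098064)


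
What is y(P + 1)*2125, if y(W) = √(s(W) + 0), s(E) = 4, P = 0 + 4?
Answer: 4250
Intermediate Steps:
P = 4
y(W) = 2 (y(W) = √(4 + 0) = √4 = 2)
y(P + 1)*2125 = 2*2125 = 4250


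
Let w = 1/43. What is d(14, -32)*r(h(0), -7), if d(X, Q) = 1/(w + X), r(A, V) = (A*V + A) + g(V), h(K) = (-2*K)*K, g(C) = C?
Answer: -301/603 ≈ -0.49917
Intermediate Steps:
w = 1/43 ≈ 0.023256
h(K) = -2*K²
r(A, V) = A + V + A*V (r(A, V) = (A*V + A) + V = (A + A*V) + V = A + V + A*V)
d(X, Q) = 1/(1/43 + X)
d(14, -32)*r(h(0), -7) = (43/(1 + 43*14))*(-2*0² - 7 - 2*0²*(-7)) = (43/(1 + 602))*(-2*0 - 7 - 2*0*(-7)) = (43/603)*(0 - 7 + 0*(-7)) = (43*(1/603))*(0 - 7 + 0) = (43/603)*(-7) = -301/603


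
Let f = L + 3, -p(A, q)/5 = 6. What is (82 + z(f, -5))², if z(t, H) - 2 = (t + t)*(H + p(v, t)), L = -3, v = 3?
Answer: 7056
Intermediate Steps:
p(A, q) = -30 (p(A, q) = -5*6 = -30)
f = 0 (f = -3 + 3 = 0)
z(t, H) = 2 + 2*t*(-30 + H) (z(t, H) = 2 + (t + t)*(H - 30) = 2 + (2*t)*(-30 + H) = 2 + 2*t*(-30 + H))
(82 + z(f, -5))² = (82 + (2 - 60*0 + 2*(-5)*0))² = (82 + (2 + 0 + 0))² = (82 + 2)² = 84² = 7056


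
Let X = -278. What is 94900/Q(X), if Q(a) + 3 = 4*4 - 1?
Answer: 23725/3 ≈ 7908.3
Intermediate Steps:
Q(a) = 12 (Q(a) = -3 + (4*4 - 1) = -3 + (16 - 1) = -3 + 15 = 12)
94900/Q(X) = 94900/12 = 94900*(1/12) = 23725/3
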